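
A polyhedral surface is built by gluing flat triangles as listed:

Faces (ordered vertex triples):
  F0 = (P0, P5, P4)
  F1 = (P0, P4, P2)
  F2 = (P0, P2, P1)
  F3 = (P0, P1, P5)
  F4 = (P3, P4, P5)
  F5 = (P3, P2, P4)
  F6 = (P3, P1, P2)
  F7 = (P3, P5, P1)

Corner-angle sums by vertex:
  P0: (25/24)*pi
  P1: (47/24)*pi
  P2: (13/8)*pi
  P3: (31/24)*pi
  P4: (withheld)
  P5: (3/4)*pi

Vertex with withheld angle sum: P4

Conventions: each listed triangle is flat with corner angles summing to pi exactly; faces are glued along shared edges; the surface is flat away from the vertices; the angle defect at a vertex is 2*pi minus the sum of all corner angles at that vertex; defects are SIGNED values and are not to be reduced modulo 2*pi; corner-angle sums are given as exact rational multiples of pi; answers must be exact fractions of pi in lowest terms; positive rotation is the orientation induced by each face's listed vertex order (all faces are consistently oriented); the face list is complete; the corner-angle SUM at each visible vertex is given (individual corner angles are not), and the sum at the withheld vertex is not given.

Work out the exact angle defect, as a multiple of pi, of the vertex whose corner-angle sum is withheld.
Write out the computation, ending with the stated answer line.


V = 6, E = 12, F = 8; chi = V - E + F = 2
Gauss-Bonnet: total defect = 2*pi*chi = 4*pi; visible defects sum to (10/3)*pi

Answer: defect(P4) = (2/3)*pi


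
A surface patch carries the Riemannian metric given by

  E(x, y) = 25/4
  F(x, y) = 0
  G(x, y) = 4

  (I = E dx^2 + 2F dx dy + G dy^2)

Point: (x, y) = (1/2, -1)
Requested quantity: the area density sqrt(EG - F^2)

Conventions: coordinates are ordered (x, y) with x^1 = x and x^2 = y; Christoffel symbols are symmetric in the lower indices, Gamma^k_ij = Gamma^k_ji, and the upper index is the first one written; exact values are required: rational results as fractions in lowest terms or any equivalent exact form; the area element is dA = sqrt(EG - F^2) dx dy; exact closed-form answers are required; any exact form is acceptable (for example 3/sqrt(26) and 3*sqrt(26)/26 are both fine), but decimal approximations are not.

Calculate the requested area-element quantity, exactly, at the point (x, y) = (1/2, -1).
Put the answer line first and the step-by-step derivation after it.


Answer: sqrt(EG - F^2) = 5

E = 25/4, F = 0, G = 4; EG - F^2 = 25


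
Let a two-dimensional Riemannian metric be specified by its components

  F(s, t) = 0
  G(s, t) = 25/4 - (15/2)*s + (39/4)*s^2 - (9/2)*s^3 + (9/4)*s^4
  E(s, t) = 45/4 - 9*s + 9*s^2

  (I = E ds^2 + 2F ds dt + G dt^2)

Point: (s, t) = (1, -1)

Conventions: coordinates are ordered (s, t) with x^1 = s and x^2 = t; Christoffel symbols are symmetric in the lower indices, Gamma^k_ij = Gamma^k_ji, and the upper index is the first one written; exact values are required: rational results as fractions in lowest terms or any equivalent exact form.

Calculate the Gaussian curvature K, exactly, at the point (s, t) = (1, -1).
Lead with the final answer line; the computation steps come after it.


Answer: K = -32/375

E = 45/4, F = 0, G = 25/4, EG - F^2 = 1125/16 at the point
E_s = 9, E_t = 0, F_s = 0, F_t = 0, G_s = 15/2, G_t = 0
E_tt = 0, F_st = 0, G_ss = 39/2
The intrinsic route: Brioschi's K = (det M1 - det M2)/(EG - F^2)^2.
M1 = [[-E_tt/2 + F_st - G_ss/2, E_s/2, F_s - E_t/2], [F_t - G_s/2, E, F], [G_t/2, F, G]] = [[-39/4, 9/2, 0], [-15/4, 45/4, 0], [0, 0, 25/4]]; det M1 = -37125/64
M2 = [[0, E_t/2, G_s/2], [E_t/2, E, F], [G_s/2, F, G]] = [[0, 0, 15/4], [0, 45/4, 0], [15/4, 0, 25/4]]; det M2 = -10125/64
det M1 - det M2 = -3375/8; K = -3375/8 / (1125/16)^2 = -32/375


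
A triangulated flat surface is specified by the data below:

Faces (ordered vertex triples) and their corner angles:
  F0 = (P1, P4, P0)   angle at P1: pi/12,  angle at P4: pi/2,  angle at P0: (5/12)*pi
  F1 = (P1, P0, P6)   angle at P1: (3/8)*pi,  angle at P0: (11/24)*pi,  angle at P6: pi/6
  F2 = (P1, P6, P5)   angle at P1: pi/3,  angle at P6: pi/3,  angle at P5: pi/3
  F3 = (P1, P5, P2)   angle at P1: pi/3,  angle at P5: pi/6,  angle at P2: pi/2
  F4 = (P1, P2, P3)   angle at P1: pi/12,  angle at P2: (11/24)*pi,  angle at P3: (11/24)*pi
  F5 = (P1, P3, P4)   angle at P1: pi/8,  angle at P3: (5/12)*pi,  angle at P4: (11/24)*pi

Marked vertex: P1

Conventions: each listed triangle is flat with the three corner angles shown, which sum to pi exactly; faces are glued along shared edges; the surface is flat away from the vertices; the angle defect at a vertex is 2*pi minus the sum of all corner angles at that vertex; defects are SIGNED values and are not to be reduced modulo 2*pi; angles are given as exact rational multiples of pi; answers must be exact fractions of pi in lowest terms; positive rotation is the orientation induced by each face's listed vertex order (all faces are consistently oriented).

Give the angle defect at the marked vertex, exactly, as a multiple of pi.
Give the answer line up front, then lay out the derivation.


Answer: defect(P1) = (2/3)*pi

Sum of corner angles at P1: (4/3)*pi
defect = 2*pi - (4/3)*pi


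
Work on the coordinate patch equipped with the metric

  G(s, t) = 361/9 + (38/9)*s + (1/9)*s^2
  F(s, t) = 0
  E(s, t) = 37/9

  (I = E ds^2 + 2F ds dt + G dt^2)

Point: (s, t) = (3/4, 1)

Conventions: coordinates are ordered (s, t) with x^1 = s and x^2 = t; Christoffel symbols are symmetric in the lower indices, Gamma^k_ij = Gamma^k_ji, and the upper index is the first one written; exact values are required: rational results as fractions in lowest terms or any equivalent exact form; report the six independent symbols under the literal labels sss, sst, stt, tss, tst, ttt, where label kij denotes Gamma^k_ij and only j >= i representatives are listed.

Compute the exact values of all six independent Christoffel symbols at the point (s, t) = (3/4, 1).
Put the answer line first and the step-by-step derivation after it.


Answer: Gamma_sss = 0, Gamma_sst = 0, Gamma_stt = -79/148, Gamma_tss = 0, Gamma_tst = 4/79, Gamma_ttt = 0

E = 37/9, F = 0, G = 6241/144 at the point
E_s = 0, E_t = 0, F_s = 0, F_t = 0, G_s = 79/18, G_t = 0
EG - F^2 = 230917/1296;  g^inv = (1296/230917) * [[6241/144, 0], [0, 37/9]]
first-kind symbols [ij,l] = (1/2)(d_i g_jl + d_j g_il - d_l g_ij): [ss,s] = E_s/2 = 0, [ss,t] = F_s - E_t/2 = 0, [st,s] = E_t/2 = 0, [st,t] = G_s/2 = 79/36, [tt,s] = F_t - G_s/2 = -79/36, [tt,t] = G_t/2 = 0
Gamma^s_ij = (G*[ij,s] - F*[ij,t])/(EG - F^2), Gamma^t_ij = (E*[ij,t] - F*[ij,s])/(EG - F^2)


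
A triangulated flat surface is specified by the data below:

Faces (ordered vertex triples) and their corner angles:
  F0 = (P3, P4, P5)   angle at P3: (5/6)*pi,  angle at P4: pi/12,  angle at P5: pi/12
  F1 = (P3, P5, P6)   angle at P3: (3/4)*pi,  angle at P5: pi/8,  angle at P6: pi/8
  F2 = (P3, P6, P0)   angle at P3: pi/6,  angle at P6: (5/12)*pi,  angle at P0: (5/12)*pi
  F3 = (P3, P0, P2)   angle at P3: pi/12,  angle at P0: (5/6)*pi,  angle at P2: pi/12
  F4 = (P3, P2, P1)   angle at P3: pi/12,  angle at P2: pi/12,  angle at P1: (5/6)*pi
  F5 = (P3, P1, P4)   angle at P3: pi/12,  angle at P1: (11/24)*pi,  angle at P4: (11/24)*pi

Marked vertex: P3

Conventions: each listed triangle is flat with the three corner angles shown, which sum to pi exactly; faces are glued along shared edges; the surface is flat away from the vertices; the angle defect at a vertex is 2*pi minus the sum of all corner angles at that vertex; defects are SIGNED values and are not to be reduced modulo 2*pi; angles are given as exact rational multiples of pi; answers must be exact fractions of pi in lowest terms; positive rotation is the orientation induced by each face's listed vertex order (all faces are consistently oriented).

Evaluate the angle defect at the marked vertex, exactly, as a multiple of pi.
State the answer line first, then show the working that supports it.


Answer: defect(P3) = 0

Sum of corner angles at P3: 2*pi
defect = 2*pi - 2*pi


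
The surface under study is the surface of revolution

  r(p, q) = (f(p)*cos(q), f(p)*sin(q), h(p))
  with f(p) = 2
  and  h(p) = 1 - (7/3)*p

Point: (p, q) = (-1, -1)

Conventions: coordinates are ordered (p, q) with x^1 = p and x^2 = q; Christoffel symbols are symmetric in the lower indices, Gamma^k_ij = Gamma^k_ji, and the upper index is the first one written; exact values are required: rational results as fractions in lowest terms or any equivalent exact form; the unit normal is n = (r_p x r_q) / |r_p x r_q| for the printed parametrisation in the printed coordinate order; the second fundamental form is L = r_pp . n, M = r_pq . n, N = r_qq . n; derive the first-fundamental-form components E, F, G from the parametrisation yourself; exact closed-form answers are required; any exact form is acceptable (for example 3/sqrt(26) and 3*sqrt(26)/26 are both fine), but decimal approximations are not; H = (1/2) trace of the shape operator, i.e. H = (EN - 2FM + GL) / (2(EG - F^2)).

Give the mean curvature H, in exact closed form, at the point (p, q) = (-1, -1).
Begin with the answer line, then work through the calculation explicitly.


Answer: H = -1/4

f = 2, f' = 0, f'' = 0, h' = -7/3, h'' = 0
E = 49/9, F = 0, G = 4; answer radicand W^2 = 49/9
unnormalised second-form numerators: l = 0, m = 0, n = -14/3; L = l/sqrt(49/9), and similarly M = m/sqrt(W^2), N = n/sqrt(W^2)
H = (E*n - 2*F*m + G*l) / (2*(EG - F^2)*sqrt(W^2)); E*n - 2*F*m + G*l = -686/27, EG - F^2 = 196/9, so H = (-7/12)/sqrt(49/9)


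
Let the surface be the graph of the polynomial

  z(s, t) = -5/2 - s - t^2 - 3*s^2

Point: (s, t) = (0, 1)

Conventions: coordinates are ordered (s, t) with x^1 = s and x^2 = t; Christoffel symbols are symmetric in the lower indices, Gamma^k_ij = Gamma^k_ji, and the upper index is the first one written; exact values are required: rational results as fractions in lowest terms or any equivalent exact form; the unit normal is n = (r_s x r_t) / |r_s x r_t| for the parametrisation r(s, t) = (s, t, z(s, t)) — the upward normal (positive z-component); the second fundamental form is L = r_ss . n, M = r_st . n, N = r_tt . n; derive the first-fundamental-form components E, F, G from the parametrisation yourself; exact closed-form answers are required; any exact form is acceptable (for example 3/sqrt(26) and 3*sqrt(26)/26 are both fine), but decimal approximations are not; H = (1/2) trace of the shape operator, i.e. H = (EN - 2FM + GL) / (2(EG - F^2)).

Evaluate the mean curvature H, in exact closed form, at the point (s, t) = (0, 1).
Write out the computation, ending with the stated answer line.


z_s = -1, z_t = -2, z_ss = -6, z_st = 0, z_tt = -2
E = 2, F = 2, G = 5; answer radicand W^2 = 6
unnormalised second-form numerators: l = -6, m = 0, n = -2; L = l/sqrt(6), and similarly M = m/sqrt(W^2), N = n/sqrt(W^2)
H = (E*n - 2*F*m + G*l) / (2*(EG - F^2)*sqrt(W^2)); E*n - 2*F*m + G*l = -34, EG - F^2 = 6, so H = (-17/6)/sqrt(6)

Answer: H = -17*sqrt(6)/36


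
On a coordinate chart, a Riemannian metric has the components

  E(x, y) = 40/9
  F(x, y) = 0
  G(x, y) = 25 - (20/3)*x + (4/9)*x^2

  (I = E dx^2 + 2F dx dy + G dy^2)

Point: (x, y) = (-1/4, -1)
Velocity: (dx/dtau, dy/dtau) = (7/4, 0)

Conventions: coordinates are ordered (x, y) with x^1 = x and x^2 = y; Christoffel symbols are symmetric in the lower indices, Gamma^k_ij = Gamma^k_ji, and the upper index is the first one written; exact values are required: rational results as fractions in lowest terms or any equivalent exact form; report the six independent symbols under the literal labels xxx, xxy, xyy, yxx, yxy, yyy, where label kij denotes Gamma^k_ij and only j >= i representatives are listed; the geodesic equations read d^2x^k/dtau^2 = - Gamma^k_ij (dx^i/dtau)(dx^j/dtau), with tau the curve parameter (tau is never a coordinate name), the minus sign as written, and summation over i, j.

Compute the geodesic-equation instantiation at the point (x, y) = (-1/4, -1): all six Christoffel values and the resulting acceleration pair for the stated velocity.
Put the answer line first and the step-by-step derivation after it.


Answer: Gamma_xxx = 0, Gamma_xxy = 0, Gamma_xyy = 31/40, Gamma_yxx = 0, Gamma_yxy = -4/31, Gamma_yyy = 0; accelerations (d^2x/dtau^2, d^2y/dtau^2) = (0, 0)

E = 40/9, F = 0, G = 961/36 at the point
E_x = 0, E_y = 0, F_x = 0, F_y = 0, G_x = -62/9, G_y = 0
EG - F^2 = 9610/81;  g^inv = (81/9610) * [[961/36, 0], [0, 40/9]]
first-kind symbols [ij,l] = (1/2)(d_i g_jl + d_j g_il - d_l g_ij): [xx,x] = E_x/2 = 0, [xx,y] = F_x - E_y/2 = 0, [xy,x] = E_y/2 = 0, [xy,y] = G_x/2 = -31/9, [yy,x] = F_y - G_x/2 = 31/9, [yy,y] = G_y/2 = 0
Gamma^x_ij = (G*[ij,x] - F*[ij,y])/(EG - F^2), Gamma^y_ij = (E*[ij,y] - F*[ij,x])/(EG - F^2)
Gamma_xxx = 0, Gamma_xxy = 0, Gamma_xyy = 31/40, Gamma_yxx = 0, Gamma_yxy = -4/31, Gamma_yyy = 0
d^2x/dtau^2 = -(Gamma_xxx*(7/4)^2 + 2*Gamma_xxy*(7/4)*(0) + Gamma_xyy*(0)^2) = 0
d^2y/dtau^2 = -(Gamma_yxx*(7/4)^2 + 2*Gamma_yxy*(7/4)*(0) + Gamma_yyy*(0)^2) = 0


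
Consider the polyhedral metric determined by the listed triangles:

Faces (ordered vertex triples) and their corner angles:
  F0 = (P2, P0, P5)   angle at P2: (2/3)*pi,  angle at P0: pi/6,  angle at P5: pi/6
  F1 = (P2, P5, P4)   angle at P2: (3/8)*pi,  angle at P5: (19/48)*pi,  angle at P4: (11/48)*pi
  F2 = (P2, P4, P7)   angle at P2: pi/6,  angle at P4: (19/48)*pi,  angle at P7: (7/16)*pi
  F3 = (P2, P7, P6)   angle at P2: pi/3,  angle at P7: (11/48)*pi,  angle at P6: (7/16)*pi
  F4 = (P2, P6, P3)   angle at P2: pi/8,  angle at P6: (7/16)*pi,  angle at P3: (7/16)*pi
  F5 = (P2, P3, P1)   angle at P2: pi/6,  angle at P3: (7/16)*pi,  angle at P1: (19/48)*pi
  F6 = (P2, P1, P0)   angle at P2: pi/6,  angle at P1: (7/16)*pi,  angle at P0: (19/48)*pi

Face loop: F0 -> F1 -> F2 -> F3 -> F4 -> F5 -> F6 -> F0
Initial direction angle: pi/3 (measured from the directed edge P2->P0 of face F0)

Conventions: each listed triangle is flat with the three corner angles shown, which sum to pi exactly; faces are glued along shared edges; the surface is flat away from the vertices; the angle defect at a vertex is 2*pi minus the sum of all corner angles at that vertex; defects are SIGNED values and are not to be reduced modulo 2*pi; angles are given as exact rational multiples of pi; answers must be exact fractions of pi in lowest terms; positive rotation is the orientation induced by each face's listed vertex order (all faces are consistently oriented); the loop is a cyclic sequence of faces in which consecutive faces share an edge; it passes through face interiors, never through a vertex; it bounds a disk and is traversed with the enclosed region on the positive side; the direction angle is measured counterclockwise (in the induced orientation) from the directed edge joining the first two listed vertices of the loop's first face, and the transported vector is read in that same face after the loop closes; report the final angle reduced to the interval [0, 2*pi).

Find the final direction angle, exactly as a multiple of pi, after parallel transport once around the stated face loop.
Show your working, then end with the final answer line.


enclosed vertex P2: corner angles sum to 2*pi, defect = 2*pi - 2*pi = 0
adding the enclosed defects to the starting angle (mod 2*pi, induced orientation) gives the holonomy
final angle = pi/3 + 0 = pi/3 (mod 2*pi)

Answer: final direction angle = pi/3


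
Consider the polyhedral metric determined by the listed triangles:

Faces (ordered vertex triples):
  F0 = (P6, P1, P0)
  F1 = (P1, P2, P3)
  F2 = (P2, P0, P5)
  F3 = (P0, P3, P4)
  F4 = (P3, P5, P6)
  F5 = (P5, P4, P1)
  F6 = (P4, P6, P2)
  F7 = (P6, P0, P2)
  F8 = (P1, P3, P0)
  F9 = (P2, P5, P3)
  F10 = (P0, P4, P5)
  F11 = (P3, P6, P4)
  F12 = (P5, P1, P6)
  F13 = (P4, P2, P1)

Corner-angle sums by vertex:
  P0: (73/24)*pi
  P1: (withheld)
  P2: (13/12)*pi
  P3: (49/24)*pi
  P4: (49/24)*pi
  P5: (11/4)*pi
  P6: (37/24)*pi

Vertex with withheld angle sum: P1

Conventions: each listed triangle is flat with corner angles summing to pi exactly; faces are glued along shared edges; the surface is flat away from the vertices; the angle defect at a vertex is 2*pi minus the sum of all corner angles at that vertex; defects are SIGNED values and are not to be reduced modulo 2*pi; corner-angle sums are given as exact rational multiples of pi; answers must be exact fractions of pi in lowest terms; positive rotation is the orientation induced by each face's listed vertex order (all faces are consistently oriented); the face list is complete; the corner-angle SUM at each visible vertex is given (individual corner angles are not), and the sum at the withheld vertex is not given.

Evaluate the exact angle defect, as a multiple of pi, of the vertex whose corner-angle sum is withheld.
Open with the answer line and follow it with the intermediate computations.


Answer: defect(P1) = pi/2

V = 7, E = 21, F = 14; chi = V - E + F = 0
Gauss-Bonnet: total defect = 2*pi*chi = 0; visible defects sum to -pi/2


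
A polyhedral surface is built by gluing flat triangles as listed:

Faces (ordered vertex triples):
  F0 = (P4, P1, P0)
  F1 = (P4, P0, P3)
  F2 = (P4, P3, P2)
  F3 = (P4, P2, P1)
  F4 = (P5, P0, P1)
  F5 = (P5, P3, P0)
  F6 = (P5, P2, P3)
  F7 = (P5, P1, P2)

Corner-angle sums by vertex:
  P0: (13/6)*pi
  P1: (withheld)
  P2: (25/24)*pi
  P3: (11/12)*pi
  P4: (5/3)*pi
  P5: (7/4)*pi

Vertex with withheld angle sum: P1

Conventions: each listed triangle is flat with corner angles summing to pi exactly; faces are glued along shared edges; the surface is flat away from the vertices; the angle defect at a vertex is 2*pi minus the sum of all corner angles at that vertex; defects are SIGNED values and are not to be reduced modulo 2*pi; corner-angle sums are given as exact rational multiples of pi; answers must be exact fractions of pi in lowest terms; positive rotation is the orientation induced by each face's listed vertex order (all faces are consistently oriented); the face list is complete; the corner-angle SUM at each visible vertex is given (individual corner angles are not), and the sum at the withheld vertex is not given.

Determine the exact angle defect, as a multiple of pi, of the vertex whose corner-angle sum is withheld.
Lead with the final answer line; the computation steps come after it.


Answer: defect(P1) = (37/24)*pi

V = 6, E = 12, F = 8; chi = V - E + F = 2
Gauss-Bonnet: total defect = 2*pi*chi = 4*pi; visible defects sum to (59/24)*pi


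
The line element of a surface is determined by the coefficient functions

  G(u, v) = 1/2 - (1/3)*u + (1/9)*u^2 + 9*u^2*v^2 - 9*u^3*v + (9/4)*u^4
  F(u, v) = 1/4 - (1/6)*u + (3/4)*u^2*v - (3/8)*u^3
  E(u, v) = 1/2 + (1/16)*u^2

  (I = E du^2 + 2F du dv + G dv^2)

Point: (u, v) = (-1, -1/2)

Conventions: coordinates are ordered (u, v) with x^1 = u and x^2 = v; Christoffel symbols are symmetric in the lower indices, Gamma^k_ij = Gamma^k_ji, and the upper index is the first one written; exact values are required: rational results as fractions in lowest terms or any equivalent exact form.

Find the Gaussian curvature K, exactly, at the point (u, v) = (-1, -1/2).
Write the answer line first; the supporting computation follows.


Answer: K = -125144/10609

E = 9/16, F = 5/12, G = 17/18, EG - F^2 = 103/288 at the point
E_u = -1/8, E_v = 0, F_u = -13/24, F_v = 3/4, G_u = -5/9, G_v = 0
E_vv = 0, F_uv = -3/2, G_uu = 85/18
K follows from Brioschi's formula, (det M1 - det M2)/(EG - F^2)^2.
M1 = [[-E_vv/2 + F_uv - G_uu/2, E_u/2, F_u - E_v/2], [F_v - G_u/2, E, F], [G_v/2, F, G]] = [[-139/36, -1/16, -13/24], [37/36, 9/16, 5/12], [0, 5/12, 17/18]]; det M1 = -16093/10368
M2 = [[0, E_v/2, G_u/2], [E_v/2, E, F], [G_u/2, F, G]] = [[0, 0, -5/18], [0, 9/16, 5/12], [-5/18, 5/12, 17/18]]; det M2 = -25/576
det M1 - det M2 = -15643/10368; K = -15643/10368 / (103/288)^2 = -125144/10609


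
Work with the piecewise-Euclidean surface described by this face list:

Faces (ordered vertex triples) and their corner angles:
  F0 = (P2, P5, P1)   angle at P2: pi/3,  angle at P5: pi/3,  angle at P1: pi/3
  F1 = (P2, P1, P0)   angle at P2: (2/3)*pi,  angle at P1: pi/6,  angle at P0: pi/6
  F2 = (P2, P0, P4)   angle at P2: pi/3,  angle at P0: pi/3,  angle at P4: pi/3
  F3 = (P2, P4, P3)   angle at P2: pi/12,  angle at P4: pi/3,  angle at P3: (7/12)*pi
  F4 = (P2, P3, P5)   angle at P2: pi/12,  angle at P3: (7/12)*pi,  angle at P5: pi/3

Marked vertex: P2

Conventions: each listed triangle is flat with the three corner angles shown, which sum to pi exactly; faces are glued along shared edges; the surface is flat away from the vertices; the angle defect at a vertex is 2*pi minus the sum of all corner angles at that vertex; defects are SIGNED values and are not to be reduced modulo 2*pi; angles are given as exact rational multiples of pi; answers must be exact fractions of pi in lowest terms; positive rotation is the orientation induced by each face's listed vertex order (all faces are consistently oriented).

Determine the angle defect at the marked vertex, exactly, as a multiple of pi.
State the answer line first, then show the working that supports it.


Answer: defect(P2) = pi/2

Sum of corner angles at P2: (3/2)*pi
defect = 2*pi - (3/2)*pi


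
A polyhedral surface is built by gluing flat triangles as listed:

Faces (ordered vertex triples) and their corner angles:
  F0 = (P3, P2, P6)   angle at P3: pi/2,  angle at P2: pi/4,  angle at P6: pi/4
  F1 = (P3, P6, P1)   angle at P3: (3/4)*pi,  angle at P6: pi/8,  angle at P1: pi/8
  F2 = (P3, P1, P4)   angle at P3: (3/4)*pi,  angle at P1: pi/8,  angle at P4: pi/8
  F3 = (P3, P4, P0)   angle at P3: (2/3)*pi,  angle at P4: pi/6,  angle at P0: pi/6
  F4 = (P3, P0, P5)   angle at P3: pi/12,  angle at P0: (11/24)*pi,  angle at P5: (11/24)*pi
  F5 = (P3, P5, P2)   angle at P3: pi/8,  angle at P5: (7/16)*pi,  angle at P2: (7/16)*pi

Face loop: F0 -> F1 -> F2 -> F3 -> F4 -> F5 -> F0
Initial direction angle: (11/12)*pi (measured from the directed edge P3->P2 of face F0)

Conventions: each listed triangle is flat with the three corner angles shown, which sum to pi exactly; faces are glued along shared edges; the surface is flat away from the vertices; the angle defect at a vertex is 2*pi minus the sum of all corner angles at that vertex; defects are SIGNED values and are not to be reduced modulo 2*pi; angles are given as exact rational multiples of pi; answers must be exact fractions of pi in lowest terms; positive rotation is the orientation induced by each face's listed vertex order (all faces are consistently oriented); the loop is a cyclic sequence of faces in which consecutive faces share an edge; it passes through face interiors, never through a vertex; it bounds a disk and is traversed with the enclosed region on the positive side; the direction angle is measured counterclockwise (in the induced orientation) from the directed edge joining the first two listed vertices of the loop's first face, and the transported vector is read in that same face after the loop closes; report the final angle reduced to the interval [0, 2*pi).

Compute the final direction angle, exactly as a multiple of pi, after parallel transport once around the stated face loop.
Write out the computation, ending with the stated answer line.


enclosed vertex P3: corner angles sum to (23/8)*pi, defect = 2*pi - (23/8)*pi = (-7/8)*pi
the final direction is the initial angle plus the enclosed defects, taken mod 2*pi in the induced orientation
final angle = (11/12)*pi - (7/8)*pi = pi/24 (mod 2*pi)

Answer: final direction angle = pi/24


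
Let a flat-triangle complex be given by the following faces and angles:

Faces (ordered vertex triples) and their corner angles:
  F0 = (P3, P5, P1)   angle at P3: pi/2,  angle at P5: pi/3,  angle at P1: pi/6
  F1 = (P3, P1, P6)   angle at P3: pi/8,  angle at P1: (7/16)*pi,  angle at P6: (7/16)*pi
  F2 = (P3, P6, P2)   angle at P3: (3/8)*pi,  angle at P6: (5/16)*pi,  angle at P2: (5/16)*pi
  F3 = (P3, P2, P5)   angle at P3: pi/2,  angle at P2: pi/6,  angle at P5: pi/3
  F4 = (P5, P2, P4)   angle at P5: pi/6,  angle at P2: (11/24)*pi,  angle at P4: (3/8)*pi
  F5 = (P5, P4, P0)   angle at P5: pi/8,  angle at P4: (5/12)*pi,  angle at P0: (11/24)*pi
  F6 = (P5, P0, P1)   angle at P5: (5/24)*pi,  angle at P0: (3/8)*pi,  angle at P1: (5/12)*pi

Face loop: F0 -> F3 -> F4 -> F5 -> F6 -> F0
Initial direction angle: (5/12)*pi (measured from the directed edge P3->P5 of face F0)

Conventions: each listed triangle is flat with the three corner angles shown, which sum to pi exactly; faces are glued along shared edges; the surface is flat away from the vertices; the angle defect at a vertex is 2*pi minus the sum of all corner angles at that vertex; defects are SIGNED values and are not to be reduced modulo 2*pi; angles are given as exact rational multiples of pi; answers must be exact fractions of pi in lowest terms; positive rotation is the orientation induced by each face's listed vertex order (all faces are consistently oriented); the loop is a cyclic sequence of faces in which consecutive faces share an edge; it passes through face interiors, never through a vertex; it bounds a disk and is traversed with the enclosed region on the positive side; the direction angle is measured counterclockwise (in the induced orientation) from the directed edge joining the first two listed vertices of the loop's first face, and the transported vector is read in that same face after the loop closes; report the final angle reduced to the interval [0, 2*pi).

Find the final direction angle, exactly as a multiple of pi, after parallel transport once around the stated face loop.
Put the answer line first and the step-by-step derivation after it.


Answer: final direction angle = (5/4)*pi

enclosed vertex P5: corner angles sum to (7/6)*pi, defect = 2*pi - (7/6)*pi = (5/6)*pi
summing the enclosed defects onto the initial angle, mod 2*pi in the induced orientation:
final angle = (5/12)*pi + (5/6)*pi = (5/4)*pi (mod 2*pi)


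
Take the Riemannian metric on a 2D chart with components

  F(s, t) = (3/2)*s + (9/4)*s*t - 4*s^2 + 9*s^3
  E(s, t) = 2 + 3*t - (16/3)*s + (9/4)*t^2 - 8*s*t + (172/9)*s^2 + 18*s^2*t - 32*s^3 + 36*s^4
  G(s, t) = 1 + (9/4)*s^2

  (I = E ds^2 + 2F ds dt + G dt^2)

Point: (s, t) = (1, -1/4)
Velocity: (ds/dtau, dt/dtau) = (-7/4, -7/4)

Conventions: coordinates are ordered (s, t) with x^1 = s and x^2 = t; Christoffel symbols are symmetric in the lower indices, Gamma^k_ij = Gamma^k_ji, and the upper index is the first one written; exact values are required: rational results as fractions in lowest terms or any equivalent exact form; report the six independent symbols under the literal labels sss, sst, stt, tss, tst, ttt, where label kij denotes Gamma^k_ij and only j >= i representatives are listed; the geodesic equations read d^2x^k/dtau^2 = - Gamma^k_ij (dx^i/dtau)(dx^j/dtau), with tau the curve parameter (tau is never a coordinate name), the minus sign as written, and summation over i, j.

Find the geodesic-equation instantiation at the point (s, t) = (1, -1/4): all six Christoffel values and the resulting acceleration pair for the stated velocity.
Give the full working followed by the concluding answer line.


E = 9601/576, F = 95/16, G = 13/4 at the point
E_s = 665/9, E_t = 95/8, F_s = 319/16, F_t = 9/4, G_s = 9/2, G_t = 0
EG - F^2 = 10897/576;  g^inv = (576/10897) * [[13/4, -95/16], [-95/16, 9601/576]]
first-kind symbols [ij,l] = (1/2)(d_i g_jl + d_j g_il - d_l g_ij): [ss,s] = E_s/2 = 665/18, [ss,t] = F_s - E_t/2 = 14, [st,s] = E_t/2 = 95/16, [st,t] = G_s/2 = 9/4, [tt,s] = F_t - G_s/2 = 0, [tt,t] = G_t/2 = 0
Gamma^s_ij = (G*[ij,s] - F*[ij,t])/(EG - F^2), Gamma^t_ij = (E*[ij,t] - F*[ij,s])/(EG - F^2)
Gamma_sss = 21280/10897, Gamma_sst = 3420/10897, Gamma_stt = 0, Gamma_tss = 8064/10897, Gamma_tst = 1296/10897, Gamma_ttt = 0
d^2s/dtau^2 = -(Gamma_sss*(-7/4)^2 + 2*Gamma_sst*(-7/4)*(-7/4) + Gamma_stt*(-7/4)^2) = -172235/21794
d^2t/dtau^2 = -(Gamma_tss*(-7/4)^2 + 2*Gamma_tst*(-7/4)*(-7/4) + Gamma_ttt*(-7/4)^2) = -32634/10897

Answer: Gamma_sss = 21280/10897, Gamma_sst = 3420/10897, Gamma_stt = 0, Gamma_tss = 8064/10897, Gamma_tst = 1296/10897, Gamma_ttt = 0; accelerations (d^2s/dtau^2, d^2t/dtau^2) = (-172235/21794, -32634/10897)


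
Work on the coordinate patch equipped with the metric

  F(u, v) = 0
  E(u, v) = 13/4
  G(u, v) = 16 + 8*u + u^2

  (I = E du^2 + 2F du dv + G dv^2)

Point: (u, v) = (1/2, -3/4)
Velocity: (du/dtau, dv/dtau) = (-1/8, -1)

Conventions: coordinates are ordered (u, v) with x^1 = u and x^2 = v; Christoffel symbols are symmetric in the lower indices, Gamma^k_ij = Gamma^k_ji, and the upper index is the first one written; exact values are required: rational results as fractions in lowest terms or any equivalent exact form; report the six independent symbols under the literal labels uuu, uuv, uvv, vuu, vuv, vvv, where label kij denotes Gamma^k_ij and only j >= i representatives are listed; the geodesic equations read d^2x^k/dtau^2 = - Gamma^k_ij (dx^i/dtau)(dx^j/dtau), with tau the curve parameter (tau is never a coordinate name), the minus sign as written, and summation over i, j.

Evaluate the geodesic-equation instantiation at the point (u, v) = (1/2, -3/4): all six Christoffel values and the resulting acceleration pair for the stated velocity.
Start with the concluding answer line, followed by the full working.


Answer: Gamma_uuu = 0, Gamma_uuv = 0, Gamma_uvv = -18/13, Gamma_vuu = 0, Gamma_vuv = 2/9, Gamma_vvv = 0; accelerations (d^2u/dtau^2, d^2v/dtau^2) = (18/13, -1/18)

E = 13/4, F = 0, G = 81/4 at the point
E_u = 0, E_v = 0, F_u = 0, F_v = 0, G_u = 9, G_v = 0
EG - F^2 = 1053/16;  g^inv = (16/1053) * [[81/4, 0], [0, 13/4]]
first-kind symbols [ij,l] = (1/2)(d_i g_jl + d_j g_il - d_l g_ij): [uu,u] = E_u/2 = 0, [uu,v] = F_u - E_v/2 = 0, [uv,u] = E_v/2 = 0, [uv,v] = G_u/2 = 9/2, [vv,u] = F_v - G_u/2 = -9/2, [vv,v] = G_v/2 = 0
Gamma^u_ij = (G*[ij,u] - F*[ij,v])/(EG - F^2), Gamma^v_ij = (E*[ij,v] - F*[ij,u])/(EG - F^2)
Gamma_uuu = 0, Gamma_uuv = 0, Gamma_uvv = -18/13, Gamma_vuu = 0, Gamma_vuv = 2/9, Gamma_vvv = 0
d^2u/dtau^2 = -(Gamma_uuu*(-1/8)^2 + 2*Gamma_uuv*(-1/8)*(-1) + Gamma_uvv*(-1)^2) = 18/13
d^2v/dtau^2 = -(Gamma_vuu*(-1/8)^2 + 2*Gamma_vuv*(-1/8)*(-1) + Gamma_vvv*(-1)^2) = -1/18


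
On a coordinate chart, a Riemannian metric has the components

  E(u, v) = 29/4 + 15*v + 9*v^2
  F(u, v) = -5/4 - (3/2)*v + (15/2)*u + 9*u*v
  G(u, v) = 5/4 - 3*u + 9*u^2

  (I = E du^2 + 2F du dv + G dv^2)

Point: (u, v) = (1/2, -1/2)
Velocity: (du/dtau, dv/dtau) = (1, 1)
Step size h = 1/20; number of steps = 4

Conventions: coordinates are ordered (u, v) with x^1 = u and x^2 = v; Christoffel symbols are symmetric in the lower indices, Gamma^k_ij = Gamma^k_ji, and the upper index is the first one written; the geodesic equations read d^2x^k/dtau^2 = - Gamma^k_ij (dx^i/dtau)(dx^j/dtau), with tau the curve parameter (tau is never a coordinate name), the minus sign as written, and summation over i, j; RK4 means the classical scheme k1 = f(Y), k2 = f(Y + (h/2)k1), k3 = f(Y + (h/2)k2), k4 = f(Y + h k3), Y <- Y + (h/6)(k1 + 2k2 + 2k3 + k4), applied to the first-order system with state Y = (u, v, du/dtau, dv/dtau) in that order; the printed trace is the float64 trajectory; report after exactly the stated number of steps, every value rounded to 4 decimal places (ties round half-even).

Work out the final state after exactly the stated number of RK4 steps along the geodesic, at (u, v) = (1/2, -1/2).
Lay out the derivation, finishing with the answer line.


f(Y) = (du/dtau, dv/dtau, -Gamma^u_ij Y'^i Y'^j, -Gamma^v_ij Y'^i Y'^j) with the Gammas evaluated at the stage position; h = 0.050000; intermediate values shown to 6 dp
step 0: u = 0.5000, v = -0.5000, du/dtau = 1.0000, dv/dtau = 1.0000
step 1:
  k1: at (u, v) = (0.500000, -0.500000), (du/dtau, dv/dtau) = (1.000000, 1.000000); Gamma_uuu = 0.000000, Gamma_uuv = 1.000000, Gamma_uvv = 0.000000, Gamma_vuu = 0.000000, Gamma_vuv = 1.000000, Gamma_vvv = 0.000000; k1 = (1.000000, 1.000000, -2.000000, -2.000000)
  k2: at (u, v) = (0.525000, -0.475000), (du/dtau, dv/dtau) = (0.950000, 0.950000); Gamma_uuu = 0.000000, Gamma_uuv = 0.973952, Gamma_uvv = 0.000000, Gamma_vuu = 0.000000, Gamma_vuv = 0.973952, Gamma_vvv = 0.000000; k2 = (0.950000, 0.950000, -1.757984, -1.757984)
  k3: at (u, v) = (0.523750, -0.476250), (du/dtau, dv/dtau) = (0.956050, 0.956050); Gamma_uuu = 0.000000, Gamma_uuv = 0.975296, Gamma_uvv = 0.000000, Gamma_vuu = 0.000000, Gamma_vuv = 0.975296, Gamma_vvv = 0.000000; k3 = (0.956050, 0.956050, -1.782904, -1.782904)
  k4: at (u, v) = (0.547803, -0.452197), (du/dtau, dv/dtau) = (0.910855, 0.910855); Gamma_uuu = 0.000000, Gamma_uuv = 0.948948, Gamma_uvv = 0.000000, Gamma_vuu = 0.000000, Gamma_vuv = 0.948948, Gamma_vvv = 0.000000; k4 = (0.910855, 0.910855, -1.574602, -1.574602)
  Y <- Y + (h/6)(k1 + 2k2 + 2k3 + k4): u = 0.5477, v = -0.4523, du/dtau = 0.9112, dv/dtau = 0.9112
step 2:
  k1: at (u, v) = (0.547691, -0.452309), (du/dtau, dv/dtau) = (0.911197, 0.911197); Gamma_uuu = 0.000000, Gamma_uuv = 0.949072, Gamma_uvv = 0.000000, Gamma_vuu = 0.000000, Gamma_vuv = 0.949072, Gamma_vvv = 0.000000; k1 = (0.911197, 0.911197, -1.575991, -1.575991)
  k2: at (u, v) = (0.570471, -0.429529), (du/dtau, dv/dtau) = (0.871797, 0.871797); Gamma_uuu = 0.000000, Gamma_uuv = 0.923557, Gamma_uvv = 0.000000, Gamma_vuu = 0.000000, Gamma_vuv = 0.923557, Gamma_vvv = 0.000000; k2 = (0.871797, 0.871797, -1.403863, -1.403863)
  k3: at (u, v) = (0.569486, -0.430514), (du/dtau, dv/dtau) = (0.876100, 0.876100); Gamma_uuu = 0.000000, Gamma_uuv = 0.924665, Gamma_uvv = 0.000000, Gamma_vuu = 0.000000, Gamma_vuv = 0.924665, Gamma_vvv = 0.000000; k3 = (0.876100, 0.876100, -1.419457, -1.419457)
  k4: at (u, v) = (0.591496, -0.408504), (du/dtau, dv/dtau) = (0.840224, 0.840224); Gamma_uuu = 0.000000, Gamma_uuv = 0.899926, Gamma_uvv = 0.000000, Gamma_vuu = 0.000000, Gamma_vuv = 0.899926, Gamma_vvv = 0.000000; k4 = (0.840224, 0.840224, -1.270654, -1.270654)
  Y <- Y + (h/6)(k1 + 2k2 + 2k3 + k4): u = 0.5914, v = -0.4086, du/dtau = 0.8404, dv/dtau = 0.8404
step 3:
  k1: at (u, v) = (0.591418, -0.408582), (du/dtau, dv/dtau) = (0.840419, 0.840419); Gamma_uuu = 0.000000, Gamma_uuv = 0.900014, Gamma_uvv = 0.000000, Gamma_vuu = 0.000000, Gamma_vuv = 0.900014, Gamma_vvv = 0.000000; k1 = (0.840419, 0.840419, -1.271369, -1.271369)
  k2: at (u, v) = (0.612429, -0.387571), (du/dtau, dv/dtau) = (0.808635, 0.808635); Gamma_uuu = 0.000000, Gamma_uuv = 0.876589, Gamma_uvv = 0.000000, Gamma_vuu = 0.000000, Gamma_vuv = 0.876589, Gamma_vvv = 0.000000; k2 = (0.808635, 0.808635, -1.146388, -1.146388)
  k3: at (u, v) = (0.611634, -0.388366), (du/dtau, dv/dtau) = (0.811760, 0.811760); Gamma_uuu = 0.000000, Gamma_uuv = 0.877469, Gamma_uvv = 0.000000, Gamma_vuu = 0.000000, Gamma_vuv = 0.877469, Gamma_vvv = 0.000000; k3 = (0.811760, 0.811760, -1.156424, -1.156424)
  k4: at (u, v) = (0.632006, -0.367994), (du/dtau, dv/dtau) = (0.782598, 0.782598); Gamma_uuu = 0.000000, Gamma_uuv = 0.855101, Gamma_uvv = 0.000000, Gamma_vuu = 0.000000, Gamma_vuv = 0.855101, Gamma_vvv = 0.000000; k4 = (0.782598, 0.782598, -1.047430, -1.047430)
  Y <- Y + (h/6)(k1 + 2k2 + 2k3 + k4): u = 0.6319, v = -0.3681, du/dtau = 0.7827, dv/dtau = 0.7827
step 4:
  k1: at (u, v) = (0.631950, -0.368050), (du/dtau, dv/dtau) = (0.782716, 0.782716); Gamma_uuu = 0.000000, Gamma_uuv = 0.855162, Gamma_uvv = 0.000000, Gamma_vuu = 0.000000, Gamma_vuv = 0.855162, Gamma_vvv = 0.000000; k1 = (0.782716, 0.782716, -1.047820, -1.047820)
  k2: at (u, v) = (0.651518, -0.348482), (du/dtau, dv/dtau) = (0.756520, 0.756520); Gamma_uuu = 0.000000, Gamma_uuv = 0.834120, Gamma_uvv = 0.000000, Gamma_vuu = 0.000000, Gamma_vuv = 0.834120, Gamma_vvv = 0.000000; k2 = (0.756520, 0.756520, -0.954773, -0.954773)
  k3: at (u, v) = (0.650863, -0.349137), (du/dtau, dv/dtau) = (0.758847, 0.758847); Gamma_uuu = 0.000000, Gamma_uuv = 0.834817, Gamma_uvv = 0.000000, Gamma_vuu = 0.000000, Gamma_vuv = 0.834817, Gamma_vvv = 0.000000; k3 = (0.758847, 0.758847, -0.961455, -0.961455)
  k4: at (u, v) = (0.669892, -0.330108), (du/dtau, dv/dtau) = (0.734643, 0.734643); Gamma_uuu = 0.000000, Gamma_uuv = 0.814831, Gamma_uvv = 0.000000, Gamma_vuu = 0.000000, Gamma_vuv = 0.814831, Gamma_vvv = 0.000000; k4 = (0.734643, 0.734643, -0.879529, -0.879529)
  Y <- Y + (h/6)(k1 + 2k2 + 2k3 + k4): u = 0.6699, v = -0.3301, du/dtau = 0.7347, dv/dtau = 0.7347

Answer: u = 0.6699, v = -0.3301, du/dtau = 0.7347, dv/dtau = 0.7347


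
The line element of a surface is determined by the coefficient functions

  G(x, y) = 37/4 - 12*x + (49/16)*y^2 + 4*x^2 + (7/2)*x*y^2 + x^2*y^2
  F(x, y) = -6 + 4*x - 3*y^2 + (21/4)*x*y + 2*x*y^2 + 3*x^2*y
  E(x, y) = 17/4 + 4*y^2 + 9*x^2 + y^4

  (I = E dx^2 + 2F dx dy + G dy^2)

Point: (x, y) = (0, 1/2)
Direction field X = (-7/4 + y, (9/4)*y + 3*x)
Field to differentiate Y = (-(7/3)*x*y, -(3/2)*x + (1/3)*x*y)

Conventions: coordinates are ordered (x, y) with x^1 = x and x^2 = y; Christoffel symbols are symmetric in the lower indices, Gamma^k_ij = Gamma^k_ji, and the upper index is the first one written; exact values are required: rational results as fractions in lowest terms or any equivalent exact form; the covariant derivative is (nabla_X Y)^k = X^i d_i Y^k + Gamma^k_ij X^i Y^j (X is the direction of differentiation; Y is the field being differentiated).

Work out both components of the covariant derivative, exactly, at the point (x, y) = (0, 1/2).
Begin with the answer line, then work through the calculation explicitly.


Answer: (nabla_X Y)^x = 35/24, (nabla_X Y)^y = 5/3

E = 85/16, F = -27/4, G = 641/64 at the point
E_x = 0, E_y = 9/2, F_x = 57/8, F_y = -3, G_x = -89/8, G_y = 49/16
EG - F^2 = 7829/1024;  g^inv = (1024/7829) * [[641/64, 27/4], [27/4, 85/16]]
first-kind symbols [ij,l] = (1/2)(d_i g_jl + d_j g_il - d_l g_ij): [xx,x] = E_x/2 = 0, [xx,y] = F_x - E_y/2 = 39/8, [xy,x] = E_y/2 = 9/4, [xy,y] = G_x/2 = -89/16, [yy,x] = F_y - G_x/2 = 41/16, [yy,y] = G_y/2 = 49/32
Gamma^x_ij = (G*[ij,x] - F*[ij,y])/(EG - F^2), Gamma^y_ij = (E*[ij,y] - F*[ij,x])/(EG - F^2)
Gamma_xxx = 33696/7829, Gamma_xxy = -15372/7829, Gamma_xyy = 36865/7829, Gamma_yxx = 26520/7829, Gamma_yxy = -14708/7829, Gamma_yyy = 26042/7829
X = (-5/4, 9/8), Y = (0, 0) at the point


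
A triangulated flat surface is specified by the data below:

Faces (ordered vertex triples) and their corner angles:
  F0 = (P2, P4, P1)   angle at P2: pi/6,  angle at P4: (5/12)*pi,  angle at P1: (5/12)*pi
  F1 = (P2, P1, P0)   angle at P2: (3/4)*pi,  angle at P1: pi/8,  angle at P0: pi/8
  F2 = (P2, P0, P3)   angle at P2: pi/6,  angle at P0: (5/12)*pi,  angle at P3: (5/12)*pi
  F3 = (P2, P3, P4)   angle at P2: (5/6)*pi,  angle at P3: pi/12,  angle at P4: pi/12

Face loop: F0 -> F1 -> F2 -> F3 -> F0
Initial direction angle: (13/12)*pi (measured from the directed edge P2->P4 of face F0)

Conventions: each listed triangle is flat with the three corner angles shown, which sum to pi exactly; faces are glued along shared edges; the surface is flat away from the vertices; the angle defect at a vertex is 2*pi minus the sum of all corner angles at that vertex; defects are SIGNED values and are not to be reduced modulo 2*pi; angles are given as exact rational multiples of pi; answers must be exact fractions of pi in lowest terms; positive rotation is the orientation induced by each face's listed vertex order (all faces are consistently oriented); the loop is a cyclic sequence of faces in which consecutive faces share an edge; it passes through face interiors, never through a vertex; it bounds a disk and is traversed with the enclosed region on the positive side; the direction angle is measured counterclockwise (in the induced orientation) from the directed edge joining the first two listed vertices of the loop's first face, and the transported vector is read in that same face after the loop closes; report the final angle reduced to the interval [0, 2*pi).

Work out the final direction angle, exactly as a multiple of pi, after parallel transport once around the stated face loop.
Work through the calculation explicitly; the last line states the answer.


enclosed vertex P2: corner angles sum to (23/12)*pi, defect = 2*pi - (23/12)*pi = pi/12
by Gauss-Bonnet the loop rotates the vector by the enclosed defect sum (positive orientation, mod 2*pi)
final angle = (13/12)*pi + pi/12 = (7/6)*pi (mod 2*pi)

Answer: final direction angle = (7/6)*pi


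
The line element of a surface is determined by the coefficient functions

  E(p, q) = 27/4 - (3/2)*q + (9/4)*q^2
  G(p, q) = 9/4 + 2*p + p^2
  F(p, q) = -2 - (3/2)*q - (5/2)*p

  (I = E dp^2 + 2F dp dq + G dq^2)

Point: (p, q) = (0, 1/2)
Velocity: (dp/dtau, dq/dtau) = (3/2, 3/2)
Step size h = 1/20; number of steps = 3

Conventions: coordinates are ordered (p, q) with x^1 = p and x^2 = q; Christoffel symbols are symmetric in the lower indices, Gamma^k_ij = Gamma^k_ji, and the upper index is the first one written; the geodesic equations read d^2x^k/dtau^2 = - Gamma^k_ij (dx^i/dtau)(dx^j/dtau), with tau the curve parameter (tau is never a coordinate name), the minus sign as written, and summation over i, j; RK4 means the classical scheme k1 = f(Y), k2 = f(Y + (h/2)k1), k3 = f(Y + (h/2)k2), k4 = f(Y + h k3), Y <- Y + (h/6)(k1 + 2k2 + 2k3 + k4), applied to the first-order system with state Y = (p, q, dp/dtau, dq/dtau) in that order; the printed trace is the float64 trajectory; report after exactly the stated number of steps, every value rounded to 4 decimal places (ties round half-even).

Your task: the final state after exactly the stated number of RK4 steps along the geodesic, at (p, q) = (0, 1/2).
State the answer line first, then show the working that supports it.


Answer: p = 0.2542, q = 0.7720, dp/dtau = 1.9509, dq/dtau = 2.2144

f(Y) = (dp/dtau, dq/dtau, -Gamma^p_ij Y'^i Y'^j, -Gamma^q_ij Y'^i Y'^j) with the Gammas evaluated at the stage position; h = 0.050000; intermediate values shown to 6 dp
step 0: p = 0.0000, q = 0.5000, dp/dtau = 1.5000, dq/dtau = 1.5000
step 1:
  k1: at (p, q) = (0.000000, 0.500000), (dp/dtau, dq/dtau) = (1.500000, 1.500000); Gamma_ppp = -1.097614, Gamma_ppq = 0.498915, Gamma_pqq = -0.780911, Gamma_qpp = -2.619306, Gamma_qpq = 1.054230, Gamma_qqq = -0.954447; k1 = (1.500000, 1.500000, 1.981562, 3.296909)
  k2: at (p, q) = (0.037500, 0.537500), (dp/dtau, dq/dtau) = (1.549539, 1.582423); Gamma_ppp = -1.238441, Gamma_ppq = 0.588390, Gamma_pqq = -0.851861, Gamma_qpp = -2.815868, Gamma_qpq = 1.179429, Gamma_qqq = -1.061894; k2 = (1.549539, 1.582423, 2.221204, 3.636170)
  k3: at (p, q) = (0.038738, 0.539561), (dp/dtau, dq/dtau) = (1.555530, 1.590904); Gamma_ppp = -1.245640, Gamma_ppq = 0.592808, Gamma_pqq = -0.855013, Gamma_qpp = -2.827024, Gamma_qpq = 1.185734, Gamma_qqq = -1.066917; k3 = (1.555530, 1.590904, 2.244019, 3.672147)
  k4: at (p, q) = (0.077777, 0.579545), (dp/dtau, dq/dtau) = (1.612201, 1.683607); Gamma_ppp = -1.413877, Gamma_ppq = 0.700848, Gamma_pqq = -0.939382, Gamma_qpp = -3.062592, Gamma_qpq = 1.337287, Gamma_qqq = -1.193414; k4 = (1.612201, 1.683607, 2.533005, 4.083402)
  Y <- Y + (h/6)(k1 + 2k2 + 2k3 + k4): p = 0.0777, q = 0.5794, dp/dtau = 1.6120, dq/dtau = 1.6833
step 2:
  k1: at (p, q) = (0.077686, 0.579419), (dp/dtau, dq/dtau) = (1.612042, 1.683308); Gamma_ppp = -1.413358, Gamma_ppq = 0.700522, Gamma_pqq = -0.939143, Gamma_qpp = -3.061819, Gamma_qpq = 1.336823, Gamma_qqq = -1.193045; k1 = (1.612042, 1.683308, 2.532130, 4.082103)
  k2: at (p, q) = (0.117987, 0.621502), (dp/dtau, dq/dtau) = (1.675345, 1.785360); Gamma_ppp = -1.612407, Gamma_ppq = 0.829788, Gamma_pqq = -1.038601, Gamma_qpp = -3.340929, Gamma_qpq = 1.518421, Gamma_qqq = -1.340773; k2 = (1.675345, 1.785360, 2.872278, 4.567500)
  k3: at (p, q) = (0.119570, 0.624053), (dp/dtau, dq/dtau) = (1.683849, 1.797495); Gamma_ppp = -1.623959, Gamma_ppq = 0.837057, Gamma_pqq = -1.043732, Gamma_qpp = -3.358437, Gamma_qpq = 1.528879, Gamma_qqq = -1.348736; k3 = (1.683849, 1.797495, 2.909716, 4.625136)
  k4: at (p, q) = (0.161879, 0.669294), (dp/dtau, dq/dtau) = (1.757528, 1.914565); Gamma_ppp = -1.868002, Gamma_ppq = 0.997398, Gamma_pqq = -1.164875, Gamma_qpp = -3.701305, Gamma_qpq = 1.754505, Gamma_qqq = -1.527190; k4 = (1.757528, 1.914565, 3.327709, 5.223512)
  Y <- Y + (h/6)(k1 + 2k2 + 2k3 + k4): p = 0.1618, q = 0.6691, dp/dtau = 1.7572, dq/dtau = 1.9141
step 3:
  k1: at (p, q) = (0.161752, 0.669115), (dp/dtau, dq/dtau) = (1.757240, 1.914065); Gamma_ppp = -1.867047, Gamma_ppq = 0.996782, Gamma_pqq = -1.164435, Gamma_qpp = -3.699897, Gamma_qpq = 1.753623, Gamma_qqq = -1.526525; k1 = (1.757240, 1.914065, 3.326025, 5.221009)
  k2: at (p, q) = (0.205683, 0.716967), (dp/dtau, dq/dtau) = (1.840391, 2.044590); Gamma_ppp = -2.162193, Gamma_ppq = 1.193107, Gamma_pqq = -1.310156, Gamma_qpp = -4.114667, Gamma_qpq = 2.030028, Gamma_qqq = -1.739490; k2 = (1.840391, 2.044590, 3.821389, 5.930855)
  k3: at (p, q) = (0.207762, 0.720230), (dp/dtau, dq/dtau) = (1.852775, 2.062337); Gamma_ppp = -2.181977, Gamma_ppq = 1.205922, Gamma_pqq = -1.319018, Gamma_qpp = -4.144104, Gamma_qpq = 2.048511, Gamma_qqq = -1.752928; k3 = (1.852775, 2.062337, 3.884565, 6.026481)
  k4: at (p, q) = (0.254391, 0.772232), (dp/dtau, dq/dtau) = (1.951469, 2.215389); Gamma_ppp = -2.554798, Gamma_ppq = 1.457227, Gamma_pqq = -1.501474, Gamma_qpp = -4.668416, Gamma_qpq = 2.402548, Gamma_qqq = -2.017740; k4 = (1.951469, 2.215389, 4.498462, 6.907673)
  Y <- Y + (h/6)(k1 + 2k2 + 2k3 + k4): p = 0.2542, q = 0.7720, dp/dtau = 1.9509, dq/dtau = 2.2144
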